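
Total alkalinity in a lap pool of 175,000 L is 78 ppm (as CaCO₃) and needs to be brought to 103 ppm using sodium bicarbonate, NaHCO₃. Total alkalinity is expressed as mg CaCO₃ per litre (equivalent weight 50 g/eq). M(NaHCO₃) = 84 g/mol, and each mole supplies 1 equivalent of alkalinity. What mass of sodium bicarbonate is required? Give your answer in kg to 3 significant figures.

Alkalinity to add: (103 − 78) = 25 mg/L as CaCO₃ × 175,000 L = 4375 g as CaCO₃.
Equivalents: 4375 g ÷ 50 g/eq = 87.5 eq.
NaHCO₃ supplies 1 eq per mole → 87.5 mol.
Mass: 87.5 mol × 84 g/mol = 7350 g.

7.35 kg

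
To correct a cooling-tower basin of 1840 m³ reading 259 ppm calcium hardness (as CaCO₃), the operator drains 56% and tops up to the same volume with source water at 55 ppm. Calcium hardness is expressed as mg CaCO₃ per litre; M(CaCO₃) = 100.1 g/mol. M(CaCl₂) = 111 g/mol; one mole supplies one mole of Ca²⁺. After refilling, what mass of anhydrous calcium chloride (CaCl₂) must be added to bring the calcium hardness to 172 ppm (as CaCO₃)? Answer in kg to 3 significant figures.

55.6 kg

Volume: 1840 m³ = 1,840,000 L.
After draining 56% and refilling: 259 × 0.44 + 55 × 0.56 = 144.76 ppm.
Deficit to target: 172 − 144.76 = 27.24 mg/L.
As CaCO₃: 27.24 mg/L × 1,840,000 L = 50,120 g; ÷ 100.1 = 500.7 mol Ca²⁺.
Mass: 500.7 × 111 = 55,580 g.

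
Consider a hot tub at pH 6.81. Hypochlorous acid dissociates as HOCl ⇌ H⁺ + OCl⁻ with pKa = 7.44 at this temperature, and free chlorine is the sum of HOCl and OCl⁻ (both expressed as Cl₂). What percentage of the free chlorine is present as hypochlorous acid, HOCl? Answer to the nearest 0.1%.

81.0%

[OCl⁻]/[HOCl] = 10^(pH − pKa) = 10^(6.81 − 7.44) = 10^-0.63 = 0.2344.
Fraction as HOCl = 1 / (1 + 0.2344) = 0.8101.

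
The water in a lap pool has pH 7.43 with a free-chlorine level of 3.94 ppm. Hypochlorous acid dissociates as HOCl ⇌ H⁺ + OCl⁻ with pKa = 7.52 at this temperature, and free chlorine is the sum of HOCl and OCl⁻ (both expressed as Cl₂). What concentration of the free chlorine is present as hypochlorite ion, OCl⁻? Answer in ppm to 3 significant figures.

1.77 ppm

[OCl⁻]/[HOCl] = 10^(pH − pKa) = 10^(7.43 − 7.52) = 10^-0.09 = 0.8128.
Fraction as HOCl = 1 / (1 + 0.8128) = 0.5516.
OCl⁻ = (1 − 0.5516) × 3.94 ppm = 1.767 ppm.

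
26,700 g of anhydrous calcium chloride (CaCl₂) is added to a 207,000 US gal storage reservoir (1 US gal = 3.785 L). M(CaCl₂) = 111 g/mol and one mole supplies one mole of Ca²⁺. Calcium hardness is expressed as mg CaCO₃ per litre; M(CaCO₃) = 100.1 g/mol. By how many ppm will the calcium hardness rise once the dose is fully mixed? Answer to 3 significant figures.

30.7 ppm

Volume: 207,000 US gal × 3.785 L/gal = 783,495 L.
Moles of Ca²⁺: 26,700 g ÷ 111 g/mol = 240.5 mol.
As CaCO₃: 240.5 mol × 100.1 g/mol = 24,080 g.
Rise: 24,080 g / 783,495 L × 1000 = 30.73 mg/L.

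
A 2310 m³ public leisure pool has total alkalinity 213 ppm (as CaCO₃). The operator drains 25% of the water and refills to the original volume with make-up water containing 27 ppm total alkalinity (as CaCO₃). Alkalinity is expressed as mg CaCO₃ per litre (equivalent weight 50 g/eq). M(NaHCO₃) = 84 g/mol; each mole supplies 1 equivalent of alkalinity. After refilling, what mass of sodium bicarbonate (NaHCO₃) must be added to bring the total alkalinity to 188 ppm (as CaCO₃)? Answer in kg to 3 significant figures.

83.4 kg

Volume: 2310 m³ = 2,310,000 L.
After draining 25% and refilling: 213 × 0.75 + 27 × 0.25 = 166.5 ppm.
Deficit to target: 188 − 166.5 = 21.5 mg/L.
As CaCO₃: 21.5 mg/L × 2,310,000 L = 49,660 g; ÷ 50 g/eq ÷ 1 = 993.3 mol NaHCO₃.
Mass: 993.3 × 84 = 83,440 g.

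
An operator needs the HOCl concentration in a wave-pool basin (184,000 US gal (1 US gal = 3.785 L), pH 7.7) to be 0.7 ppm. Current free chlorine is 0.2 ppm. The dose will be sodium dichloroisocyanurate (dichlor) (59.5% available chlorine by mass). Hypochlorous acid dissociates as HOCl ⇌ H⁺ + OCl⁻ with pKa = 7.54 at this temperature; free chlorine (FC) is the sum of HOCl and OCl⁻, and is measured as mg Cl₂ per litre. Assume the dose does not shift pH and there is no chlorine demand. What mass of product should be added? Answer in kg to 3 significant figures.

Volume: 184,000 US gal × 3.785 L/gal = 696,440 L.
[OCl⁻]/[HOCl] = 10^(pH − pKa) = 10^(7.7 − 7.54) = 1.445; fraction as HOCl = 1/(1 + 1.445) = 0.4089.
Free chlorine required for 0.7 ppm HOCl: 0.7 / 0.4089 = 1.712 ppm.
FC to add: 1.712 − 0.2 = 1.512 mg/L as Cl₂.
Cl₂ equivalent: 1.512 mg/L × 696,440 L = 1053 g.
Product at 59.5% available Cl: 1053 / 0.595 = 1770 g.

1.77 kg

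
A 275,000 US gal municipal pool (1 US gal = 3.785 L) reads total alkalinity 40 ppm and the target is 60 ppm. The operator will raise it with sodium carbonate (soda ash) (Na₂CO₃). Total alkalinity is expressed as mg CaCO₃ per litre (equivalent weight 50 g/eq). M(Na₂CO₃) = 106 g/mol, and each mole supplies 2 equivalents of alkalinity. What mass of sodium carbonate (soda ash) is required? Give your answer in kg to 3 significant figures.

22.1 kg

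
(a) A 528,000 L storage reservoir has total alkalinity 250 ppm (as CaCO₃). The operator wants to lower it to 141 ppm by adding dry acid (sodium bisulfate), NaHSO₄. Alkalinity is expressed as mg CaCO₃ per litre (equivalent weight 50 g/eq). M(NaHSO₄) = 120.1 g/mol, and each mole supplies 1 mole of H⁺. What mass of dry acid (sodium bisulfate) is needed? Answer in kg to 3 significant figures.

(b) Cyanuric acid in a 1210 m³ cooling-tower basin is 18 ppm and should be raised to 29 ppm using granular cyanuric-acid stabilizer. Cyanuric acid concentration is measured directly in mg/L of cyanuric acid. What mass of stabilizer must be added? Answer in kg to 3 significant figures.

(a) 138 kg; (b) 13.3 kg

(a) Alkalinity to neutralize: (250 − 141) = 109 mg/L as CaCO₃ × 528,000 L = 57,550 g as CaCO₃.
(a) Equivalents of H⁺ required: 57,550 ÷ 50 g/eq = 1151 eq = 1151 mol NaHSO₄.
(a) Mass of NaHSO₄: 1151 × 120.1 = 138,200 g.

(b) Volume: 1210 m³ = 1,210,000 L.
(b) CYA to add: (29 − 18) = 11 mg/L × 1,210,000 L = 13,310 g cyanuric acid.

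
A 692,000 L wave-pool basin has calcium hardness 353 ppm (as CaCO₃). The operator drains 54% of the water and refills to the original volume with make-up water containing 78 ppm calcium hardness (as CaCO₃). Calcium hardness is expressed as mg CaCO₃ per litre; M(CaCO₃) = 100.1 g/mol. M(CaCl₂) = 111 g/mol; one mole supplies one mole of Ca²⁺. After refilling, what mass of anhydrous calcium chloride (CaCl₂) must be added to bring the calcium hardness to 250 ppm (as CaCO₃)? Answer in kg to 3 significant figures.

34.9 kg

After draining 54% and refilling: 353 × 0.46 + 78 × 0.54 = 204.5 ppm.
Deficit to target: 250 − 204.5 = 45.5 mg/L.
As CaCO₃: 45.5 mg/L × 692,000 L = 31,490 g; ÷ 100.1 = 314.5 mol Ca²⁺.
Mass: 314.5 × 111 = 34,910 g.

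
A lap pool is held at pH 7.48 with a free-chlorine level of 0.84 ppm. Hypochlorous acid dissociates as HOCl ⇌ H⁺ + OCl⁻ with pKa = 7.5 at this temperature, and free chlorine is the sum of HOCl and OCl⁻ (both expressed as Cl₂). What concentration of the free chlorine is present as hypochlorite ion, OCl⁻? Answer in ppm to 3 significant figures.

[OCl⁻]/[HOCl] = 10^(pH − pKa) = 10^(7.48 − 7.5) = 10^-0.02 = 0.955.
Fraction as HOCl = 1 / (1 + 0.955) = 0.5115.
OCl⁻ = (1 − 0.5115) × 0.84 ppm = 0.4103 ppm.

0.410 ppm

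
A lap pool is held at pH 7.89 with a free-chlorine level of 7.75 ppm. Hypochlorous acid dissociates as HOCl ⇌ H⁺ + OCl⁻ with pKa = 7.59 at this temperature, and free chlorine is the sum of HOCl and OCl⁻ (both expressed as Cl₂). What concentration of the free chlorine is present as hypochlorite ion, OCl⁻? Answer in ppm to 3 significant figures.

[OCl⁻]/[HOCl] = 10^(pH − pKa) = 10^(7.89 − 7.59) = 10^0.30 = 1.995.
Fraction as HOCl = 1 / (1 + 1.995) = 0.3339.
OCl⁻ = (1 − 0.3339) × 7.75 ppm = 5.163 ppm.

5.16 ppm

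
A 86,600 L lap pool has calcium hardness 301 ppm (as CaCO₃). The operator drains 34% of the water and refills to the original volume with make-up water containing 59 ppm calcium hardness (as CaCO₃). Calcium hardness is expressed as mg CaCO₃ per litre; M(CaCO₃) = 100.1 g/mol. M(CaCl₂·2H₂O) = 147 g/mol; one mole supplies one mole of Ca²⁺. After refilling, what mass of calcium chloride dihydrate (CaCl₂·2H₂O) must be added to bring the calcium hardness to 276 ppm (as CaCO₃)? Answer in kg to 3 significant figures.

After draining 34% and refilling: 301 × 0.66 + 59 × 0.34 = 218.72 ppm.
Deficit to target: 276 − 218.72 = 57.28 mg/L.
As CaCO₃: 57.28 mg/L × 86,600 L = 4960 g; ÷ 100.1 = 49.55 mol Ca²⁺.
Mass: 49.55 × 147 = 7285 g.

7.28 kg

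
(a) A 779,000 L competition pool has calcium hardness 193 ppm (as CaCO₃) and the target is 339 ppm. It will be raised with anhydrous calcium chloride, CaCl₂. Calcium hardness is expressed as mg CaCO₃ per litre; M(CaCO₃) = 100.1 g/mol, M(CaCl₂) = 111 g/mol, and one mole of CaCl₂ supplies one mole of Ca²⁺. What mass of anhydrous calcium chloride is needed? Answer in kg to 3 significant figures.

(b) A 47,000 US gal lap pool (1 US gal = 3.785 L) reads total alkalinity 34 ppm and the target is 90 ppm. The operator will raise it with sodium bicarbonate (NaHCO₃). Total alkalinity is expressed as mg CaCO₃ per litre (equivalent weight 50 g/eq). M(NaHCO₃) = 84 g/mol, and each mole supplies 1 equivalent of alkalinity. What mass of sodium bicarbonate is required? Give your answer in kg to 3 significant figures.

(a) Hardness to add: (339 − 193) = 146 mg/L as CaCO₃ × 779,000 L = 113,700 g as CaCO₃.
(a) Moles of Ca²⁺ (1 mol Ca²⁺ ≡ 1 mol CaCO₃): 113,700 / 100.1 g/mol = 1136 mol.
(a) Mass of CaCl₂: 1136 × 111 = 126,100 g.

(b) Volume: 47,000 US gal × 3.785 L/gal = 177,895 L.
(b) Alkalinity to add: (90 − 34) = 56 mg/L as CaCO₃ × 177,895 L = 9962 g as CaCO₃.
(b) Equivalents: 9962 g ÷ 50 g/eq = 199.2 eq.
(b) NaHCO₃ supplies 1 eq per mole → 199.2 mol.
(b) Mass: 199.2 mol × 84 g/mol = 16,740 g.

(a) 126 kg; (b) 16.7 kg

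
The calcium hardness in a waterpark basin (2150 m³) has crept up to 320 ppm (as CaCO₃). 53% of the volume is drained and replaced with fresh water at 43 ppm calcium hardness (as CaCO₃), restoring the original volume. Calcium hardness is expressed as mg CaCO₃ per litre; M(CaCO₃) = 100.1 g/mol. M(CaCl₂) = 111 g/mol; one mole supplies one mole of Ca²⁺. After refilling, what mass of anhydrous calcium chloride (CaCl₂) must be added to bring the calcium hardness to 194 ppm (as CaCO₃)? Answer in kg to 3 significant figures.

Volume: 2150 m³ = 2,150,000 L.
After draining 53% and refilling: 320 × 0.47 + 43 × 0.53 = 173.19 ppm.
Deficit to target: 194 − 173.19 = 20.81 mg/L.
As CaCO₃: 20.81 mg/L × 2,150,000 L = 44,740 g; ÷ 100.1 = 447 mol Ca²⁺.
Mass: 447 × 111 = 49,610 g.

49.6 kg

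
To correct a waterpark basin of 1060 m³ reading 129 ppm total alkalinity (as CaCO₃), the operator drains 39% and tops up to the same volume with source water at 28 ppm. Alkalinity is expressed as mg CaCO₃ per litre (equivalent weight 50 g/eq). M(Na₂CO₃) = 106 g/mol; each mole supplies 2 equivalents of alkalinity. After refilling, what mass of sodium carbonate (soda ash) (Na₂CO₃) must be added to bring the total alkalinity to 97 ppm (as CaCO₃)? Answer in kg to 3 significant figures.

8.30 kg

Volume: 1060 m³ = 1,060,000 L.
After draining 39% and refilling: 129 × 0.61 + 28 × 0.39 = 89.61 ppm.
Deficit to target: 97 − 89.61 = 7.39 mg/L.
As CaCO₃: 7.39 mg/L × 1,060,000 L = 7833 g; ÷ 50 g/eq ÷ 2 = 78.33 mol Na₂CO₃.
Mass: 78.33 × 106 = 8303 g.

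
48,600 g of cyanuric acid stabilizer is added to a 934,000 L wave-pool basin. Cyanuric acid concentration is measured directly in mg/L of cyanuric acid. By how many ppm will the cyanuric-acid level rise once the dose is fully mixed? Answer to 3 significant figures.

52.0 ppm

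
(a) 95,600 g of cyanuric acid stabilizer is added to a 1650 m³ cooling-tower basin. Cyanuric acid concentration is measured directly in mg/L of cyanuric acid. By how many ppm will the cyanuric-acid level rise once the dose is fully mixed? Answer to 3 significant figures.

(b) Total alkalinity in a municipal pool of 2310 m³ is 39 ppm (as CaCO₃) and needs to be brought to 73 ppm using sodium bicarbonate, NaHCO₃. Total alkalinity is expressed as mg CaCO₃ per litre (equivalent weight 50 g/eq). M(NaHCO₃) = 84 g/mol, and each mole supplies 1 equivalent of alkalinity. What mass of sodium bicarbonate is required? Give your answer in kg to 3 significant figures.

(a) Volume: 1650 m³ = 1,650,000 L.
(a) Rise: 95,600 g / 1,650,000 L × 1000 = 57.94 mg/L.

(b) Volume: 2310 m³ = 2,310,000 L.
(b) Alkalinity to add: (73 − 39) = 34 mg/L as CaCO₃ × 2,310,000 L = 78,540 g as CaCO₃.
(b) Equivalents: 78,540 g ÷ 50 g/eq = 1571 eq.
(b) NaHCO₃ supplies 1 eq per mole → 1571 mol.
(b) Mass: 1571 mol × 84 g/mol = 131,900 g.

(a) 57.9 ppm; (b) 132 kg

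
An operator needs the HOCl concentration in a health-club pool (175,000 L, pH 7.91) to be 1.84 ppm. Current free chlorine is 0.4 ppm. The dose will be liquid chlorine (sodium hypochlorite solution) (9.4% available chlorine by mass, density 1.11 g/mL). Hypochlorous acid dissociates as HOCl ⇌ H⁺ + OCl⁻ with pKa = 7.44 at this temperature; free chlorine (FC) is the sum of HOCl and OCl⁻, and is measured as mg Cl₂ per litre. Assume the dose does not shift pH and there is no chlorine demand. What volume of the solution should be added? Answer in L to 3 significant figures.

[OCl⁻]/[HOCl] = 10^(pH − pKa) = 10^(7.91 − 7.44) = 2.951; fraction as HOCl = 1/(1 + 2.951) = 0.2531.
Free chlorine required for 1.84 ppm HOCl: 1.84 / 0.2531 = 7.27 ppm.
FC to add: 7.27 − 0.4 = 6.87 mg/L as Cl₂.
Cl₂ equivalent: 6.87 mg/L × 175,000 L = 1202 g.
Product at 9.4% available Cl: 1202 / 0.094 = 12,790 g.
Volume: 12,790 g ÷ 1.11 g/mL = 11,520 mL.

11.5 L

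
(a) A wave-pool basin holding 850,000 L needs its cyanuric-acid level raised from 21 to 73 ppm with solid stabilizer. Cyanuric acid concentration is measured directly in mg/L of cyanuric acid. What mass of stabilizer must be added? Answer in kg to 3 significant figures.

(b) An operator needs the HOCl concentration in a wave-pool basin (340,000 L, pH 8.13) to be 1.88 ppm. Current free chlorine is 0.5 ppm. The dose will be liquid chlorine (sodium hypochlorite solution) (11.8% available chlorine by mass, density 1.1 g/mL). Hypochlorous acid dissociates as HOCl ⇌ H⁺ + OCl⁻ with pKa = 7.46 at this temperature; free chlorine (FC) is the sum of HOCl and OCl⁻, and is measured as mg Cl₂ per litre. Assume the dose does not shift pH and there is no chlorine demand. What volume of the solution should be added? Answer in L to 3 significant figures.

(a) CYA to add: (73 − 21) = 52 mg/L × 850,000 L = 44,200 g cyanuric acid.

(b) [OCl⁻]/[HOCl] = 10^(pH − pKa) = 10^(8.13 − 7.46) = 4.677; fraction as HOCl = 1/(1 + 4.677) = 0.1761.
(b) Free chlorine required for 1.88 ppm HOCl: 1.88 / 0.1761 = 10.67 ppm.
(b) FC to add: 10.67 − 0.5 = 10.17 mg/L as Cl₂.
(b) Cl₂ equivalent: 10.17 mg/L × 340,000 L = 3459 g.
(b) Product at 11.8% available Cl: 3459 / 0.118 = 29,310 g.
(b) Volume: 29,310 g ÷ 1.1 g/mL = 26,650 mL.

(a) 44.2 kg; (b) 26.6 L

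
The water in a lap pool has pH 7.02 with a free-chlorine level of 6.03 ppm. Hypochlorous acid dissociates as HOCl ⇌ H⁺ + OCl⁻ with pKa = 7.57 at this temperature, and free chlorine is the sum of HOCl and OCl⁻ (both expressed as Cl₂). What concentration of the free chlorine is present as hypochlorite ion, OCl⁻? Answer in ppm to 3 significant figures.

1.33 ppm

[OCl⁻]/[HOCl] = 10^(pH − pKa) = 10^(7.02 − 7.57) = 10^-0.55 = 0.2818.
Fraction as HOCl = 1 / (1 + 0.2818) = 0.7801.
OCl⁻ = (1 − 0.7801) × 6.03 ppm = 1.326 ppm.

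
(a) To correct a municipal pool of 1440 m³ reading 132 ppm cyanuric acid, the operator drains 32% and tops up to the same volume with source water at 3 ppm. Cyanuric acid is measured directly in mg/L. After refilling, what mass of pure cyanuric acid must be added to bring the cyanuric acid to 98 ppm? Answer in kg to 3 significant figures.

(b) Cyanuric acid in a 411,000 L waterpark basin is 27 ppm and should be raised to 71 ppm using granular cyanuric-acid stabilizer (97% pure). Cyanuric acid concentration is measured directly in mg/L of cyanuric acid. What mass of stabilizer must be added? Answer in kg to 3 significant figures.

(a) 10.5 kg; (b) 18.6 kg

(a) Volume: 1440 m³ = 1,440,000 L.
(a) After draining 32% and refilling: 132 × 0.68 + 3 × 0.32 = 90.72 ppm.
(a) Deficit to target: 98 − 90.72 = 7.28 mg/L.
(a) Mass: 7.28 mg/L × 1,440,000 L = 10,480 g cyanuric acid.

(b) CYA to add: (71 − 27) = 44 mg/L × 411,000 L = 18,080 g cyanuric acid.
(b) At 97% purity: 18,080 / 0.97 = 18,640 g product.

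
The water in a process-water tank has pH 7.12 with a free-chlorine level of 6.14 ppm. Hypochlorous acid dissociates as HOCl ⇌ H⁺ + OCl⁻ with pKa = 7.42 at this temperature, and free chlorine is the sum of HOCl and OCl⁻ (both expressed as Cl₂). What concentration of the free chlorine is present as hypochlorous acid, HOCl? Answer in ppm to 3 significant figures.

[OCl⁻]/[HOCl] = 10^(pH − pKa) = 10^(7.12 − 7.42) = 10^-0.30 = 0.5012.
Fraction as HOCl = 1 / (1 + 0.5012) = 0.6661.
HOCl = 0.6661 × 6.14 ppm = 4.09 ppm.

4.09 ppm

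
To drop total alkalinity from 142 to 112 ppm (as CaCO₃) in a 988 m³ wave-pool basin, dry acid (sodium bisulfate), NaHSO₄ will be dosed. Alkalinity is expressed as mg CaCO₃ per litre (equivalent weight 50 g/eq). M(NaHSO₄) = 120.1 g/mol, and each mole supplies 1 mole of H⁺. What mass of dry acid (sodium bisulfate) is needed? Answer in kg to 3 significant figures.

Volume: 988 m³ = 988,000 L.
Alkalinity to neutralize: (142 − 112) = 30 mg/L as CaCO₃ × 988,000 L = 29,640 g as CaCO₃.
Equivalents of H⁺ required: 29,640 ÷ 50 g/eq = 592.8 eq = 592.8 mol NaHSO₄.
Mass of NaHSO₄: 592.8 × 120.1 = 71,200 g.

71.2 kg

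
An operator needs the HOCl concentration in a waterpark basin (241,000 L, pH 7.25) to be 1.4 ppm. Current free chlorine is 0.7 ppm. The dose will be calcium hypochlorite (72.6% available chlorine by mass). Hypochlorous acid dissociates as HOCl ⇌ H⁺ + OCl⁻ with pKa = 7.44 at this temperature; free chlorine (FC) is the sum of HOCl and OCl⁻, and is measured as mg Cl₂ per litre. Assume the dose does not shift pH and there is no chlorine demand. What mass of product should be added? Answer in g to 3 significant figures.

[OCl⁻]/[HOCl] = 10^(pH − pKa) = 10^(7.25 − 7.44) = 0.6457; fraction as HOCl = 1/(1 + 0.6457) = 0.6077.
Free chlorine required for 1.4 ppm HOCl: 1.4 / 0.6077 = 2.304 ppm.
FC to add: 2.304 − 0.7 = 1.604 mg/L as Cl₂.
Cl₂ equivalent: 1.604 mg/L × 241,000 L = 386.5 g.
Product at 72.6% available Cl: 386.5 / 0.726 = 532.4 g.

532 g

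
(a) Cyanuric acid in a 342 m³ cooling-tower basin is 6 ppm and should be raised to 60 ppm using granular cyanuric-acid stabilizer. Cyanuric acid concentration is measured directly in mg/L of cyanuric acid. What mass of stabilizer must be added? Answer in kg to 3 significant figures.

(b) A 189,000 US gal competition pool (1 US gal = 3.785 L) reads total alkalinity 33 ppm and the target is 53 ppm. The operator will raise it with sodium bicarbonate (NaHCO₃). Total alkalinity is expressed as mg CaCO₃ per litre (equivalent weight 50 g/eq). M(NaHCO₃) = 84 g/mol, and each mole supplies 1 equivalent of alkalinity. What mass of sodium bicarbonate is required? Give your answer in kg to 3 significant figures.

(a) Volume: 342 m³ = 342,000 L.
(a) CYA to add: (60 − 6) = 54 mg/L × 342,000 L = 18,470 g cyanuric acid.

(b) Volume: 189,000 US gal × 3.785 L/gal = 715,365 L.
(b) Alkalinity to add: (53 − 33) = 20 mg/L as CaCO₃ × 715,365 L = 14,310 g as CaCO₃.
(b) Equivalents: 14,310 g ÷ 50 g/eq = 286.1 eq.
(b) NaHCO₃ supplies 1 eq per mole → 286.1 mol.
(b) Mass: 286.1 mol × 84 g/mol = 24,040 g.

(a) 18.5 kg; (b) 24.0 kg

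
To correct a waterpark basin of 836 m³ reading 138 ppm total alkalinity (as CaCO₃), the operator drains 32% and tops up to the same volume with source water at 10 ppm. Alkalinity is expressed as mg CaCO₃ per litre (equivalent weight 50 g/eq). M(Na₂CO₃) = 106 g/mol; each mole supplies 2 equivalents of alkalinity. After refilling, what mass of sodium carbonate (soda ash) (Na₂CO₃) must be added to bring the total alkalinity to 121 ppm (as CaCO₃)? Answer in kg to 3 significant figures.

Volume: 836 m³ = 836,000 L.
After draining 32% and refilling: 138 × 0.68 + 10 × 0.32 = 97.04 ppm.
Deficit to target: 121 − 97.04 = 23.96 mg/L.
As CaCO₃: 23.96 mg/L × 836,000 L = 20,030 g; ÷ 50 g/eq ÷ 2 = 200.3 mol Na₂CO₃.
Mass: 200.3 × 106 = 21,230 g.

21.2 kg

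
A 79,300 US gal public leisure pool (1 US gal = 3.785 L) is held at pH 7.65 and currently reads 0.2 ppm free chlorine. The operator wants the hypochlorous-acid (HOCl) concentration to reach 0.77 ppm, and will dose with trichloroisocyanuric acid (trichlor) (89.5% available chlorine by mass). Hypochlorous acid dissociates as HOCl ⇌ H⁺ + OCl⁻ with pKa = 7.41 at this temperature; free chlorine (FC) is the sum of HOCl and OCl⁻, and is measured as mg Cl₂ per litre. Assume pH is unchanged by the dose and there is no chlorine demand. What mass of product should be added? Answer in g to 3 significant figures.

640 g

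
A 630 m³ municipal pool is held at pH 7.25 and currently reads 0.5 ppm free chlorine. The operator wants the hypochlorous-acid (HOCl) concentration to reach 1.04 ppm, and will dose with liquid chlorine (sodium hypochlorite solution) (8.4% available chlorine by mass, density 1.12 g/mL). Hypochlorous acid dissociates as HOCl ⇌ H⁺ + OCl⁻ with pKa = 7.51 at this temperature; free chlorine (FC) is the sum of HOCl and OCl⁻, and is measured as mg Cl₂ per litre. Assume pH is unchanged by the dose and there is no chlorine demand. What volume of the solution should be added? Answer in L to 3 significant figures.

7.44 L

Volume: 630 m³ = 630,000 L.
[OCl⁻]/[HOCl] = 10^(pH − pKa) = 10^(7.25 − 7.51) = 0.5495; fraction as HOCl = 1/(1 + 0.5495) = 0.6454.
Free chlorine required for 1.04 ppm HOCl: 1.04 / 0.6454 = 1.612 ppm.
FC to add: 1.612 − 0.5 = 1.112 mg/L as Cl₂.
Cl₂ equivalent: 1.112 mg/L × 630,000 L = 700.3 g.
Product at 8.4% available Cl: 700.3 / 0.084 = 8336 g.
Volume: 8336 g ÷ 1.12 g/mL = 7443 mL.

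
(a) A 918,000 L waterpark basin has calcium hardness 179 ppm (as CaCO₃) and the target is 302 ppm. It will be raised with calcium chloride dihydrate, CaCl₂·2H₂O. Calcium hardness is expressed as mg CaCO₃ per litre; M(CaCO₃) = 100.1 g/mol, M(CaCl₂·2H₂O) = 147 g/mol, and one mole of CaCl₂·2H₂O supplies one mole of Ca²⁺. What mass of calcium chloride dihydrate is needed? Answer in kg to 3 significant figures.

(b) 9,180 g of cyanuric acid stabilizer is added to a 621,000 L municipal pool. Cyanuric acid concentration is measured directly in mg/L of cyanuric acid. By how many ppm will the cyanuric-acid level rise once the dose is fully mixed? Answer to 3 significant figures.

(a) 166 kg; (b) 14.8 ppm

(a) Hardness to add: (302 − 179) = 123 mg/L as CaCO₃ × 918,000 L = 112,900 g as CaCO₃.
(a) Moles of Ca²⁺ (1 mol Ca²⁺ ≡ 1 mol CaCO₃): 112,900 / 100.1 g/mol = 1128 mol.
(a) Mass of CaCl₂·2H₂O: 1128 × 147 = 165,800 g.

(b) Rise: 9,180 g / 621,000 L × 1000 = 14.78 mg/L.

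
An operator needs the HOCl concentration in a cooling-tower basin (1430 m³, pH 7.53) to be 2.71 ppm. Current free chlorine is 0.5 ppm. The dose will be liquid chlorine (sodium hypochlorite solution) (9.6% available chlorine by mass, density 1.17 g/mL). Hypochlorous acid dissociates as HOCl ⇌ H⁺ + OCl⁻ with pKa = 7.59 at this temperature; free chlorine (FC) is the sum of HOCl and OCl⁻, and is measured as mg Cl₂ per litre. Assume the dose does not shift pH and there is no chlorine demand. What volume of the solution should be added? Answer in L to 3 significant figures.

Volume: 1430 m³ = 1,430,000 L.
[OCl⁻]/[HOCl] = 10^(pH − pKa) = 10^(7.53 − 7.59) = 0.871; fraction as HOCl = 1/(1 + 0.871) = 0.5345.
Free chlorine required for 2.71 ppm HOCl: 2.71 / 0.5345 = 5.07 ppm.
FC to add: 5.07 − 0.5 = 4.57 mg/L as Cl₂.
Cl₂ equivalent: 4.57 mg/L × 1,430,000 L = 6536 g.
Product at 9.6% available Cl: 6536 / 0.096 = 68,080 g.
Volume: 68,080 g ÷ 1.17 g/mL = 58,190 mL.

58.2 L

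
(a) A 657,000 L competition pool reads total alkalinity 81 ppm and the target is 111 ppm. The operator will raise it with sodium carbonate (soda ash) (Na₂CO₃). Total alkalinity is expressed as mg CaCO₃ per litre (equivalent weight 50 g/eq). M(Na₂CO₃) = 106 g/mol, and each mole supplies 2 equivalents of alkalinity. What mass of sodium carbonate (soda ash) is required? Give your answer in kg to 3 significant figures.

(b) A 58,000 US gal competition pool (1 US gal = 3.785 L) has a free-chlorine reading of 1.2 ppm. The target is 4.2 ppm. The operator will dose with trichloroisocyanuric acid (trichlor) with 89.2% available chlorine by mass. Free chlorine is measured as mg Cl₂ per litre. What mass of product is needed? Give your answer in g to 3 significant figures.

(a) 20.9 kg; (b) 738 g

(a) Alkalinity to add: (111 − 81) = 30 mg/L as CaCO₃ × 657,000 L = 19,710 g as CaCO₃.
(a) Equivalents: 19,710 g ÷ 50 g/eq = 394.2 eq.
(a) Each mole of Na₂CO₃ supplies 2 eq, so 394.2 / 2 = 197.1 mol.
(a) Mass: 197.1 mol × 106 g/mol = 20,890 g.

(b) Volume: 58,000 US gal × 3.785 L/gal = 219,530 L.
(b) Chlorine deficit: 4.2 − 1.2 = 3 ppm = 3 mg/L as Cl₂.
(b) Cl₂ equivalent needed: 3 mg/L × 219,530 L = 658,600 mg = 658.6 g.
(b) Product at 89.2% available chlorine: 658.6 / 0.892 = 738.3 g.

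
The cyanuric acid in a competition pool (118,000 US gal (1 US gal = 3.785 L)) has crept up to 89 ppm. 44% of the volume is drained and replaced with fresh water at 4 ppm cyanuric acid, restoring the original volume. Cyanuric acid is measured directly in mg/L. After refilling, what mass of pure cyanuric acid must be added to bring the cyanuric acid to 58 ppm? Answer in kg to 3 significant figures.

2.86 kg

Volume: 118,000 US gal × 3.785 L/gal = 446,630 L.
After draining 44% and refilling: 89 × 0.56 + 4 × 0.44 = 51.6 ppm.
Deficit to target: 58 − 51.6 = 6.4 mg/L.
Mass: 6.4 mg/L × 446,630 L = 2858 g cyanuric acid.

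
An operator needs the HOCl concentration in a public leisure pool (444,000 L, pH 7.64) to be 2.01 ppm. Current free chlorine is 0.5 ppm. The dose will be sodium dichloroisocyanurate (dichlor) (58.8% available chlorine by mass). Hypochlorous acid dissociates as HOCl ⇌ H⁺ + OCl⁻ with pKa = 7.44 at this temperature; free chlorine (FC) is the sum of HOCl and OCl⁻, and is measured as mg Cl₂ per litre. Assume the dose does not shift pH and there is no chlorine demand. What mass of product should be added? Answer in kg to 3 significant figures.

3.55 kg

[OCl⁻]/[HOCl] = 10^(pH − pKa) = 10^(7.64 − 7.44) = 1.585; fraction as HOCl = 1/(1 + 1.585) = 0.3869.
Free chlorine required for 2.01 ppm HOCl: 2.01 / 0.3869 = 5.196 ppm.
FC to add: 5.196 − 0.5 = 4.696 mg/L as Cl₂.
Cl₂ equivalent: 4.696 mg/L × 444,000 L = 2085 g.
Product at 58.8% available Cl: 2085 / 0.588 = 3546 g.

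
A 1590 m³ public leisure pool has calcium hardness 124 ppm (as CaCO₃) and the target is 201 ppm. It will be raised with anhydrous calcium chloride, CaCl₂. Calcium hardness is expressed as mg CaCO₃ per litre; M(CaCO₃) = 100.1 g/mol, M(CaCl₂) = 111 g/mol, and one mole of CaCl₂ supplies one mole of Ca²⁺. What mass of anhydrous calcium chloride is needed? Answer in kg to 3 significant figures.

Volume: 1590 m³ = 1,590,000 L.
Hardness to add: (201 − 124) = 77 mg/L as CaCO₃ × 1,590,000 L = 122,400 g as CaCO₃.
Moles of Ca²⁺ (1 mol Ca²⁺ ≡ 1 mol CaCO₃): 122,400 / 100.1 g/mol = 1223 mol.
Mass of CaCl₂: 1223 × 111 = 135,800 g.

136 kg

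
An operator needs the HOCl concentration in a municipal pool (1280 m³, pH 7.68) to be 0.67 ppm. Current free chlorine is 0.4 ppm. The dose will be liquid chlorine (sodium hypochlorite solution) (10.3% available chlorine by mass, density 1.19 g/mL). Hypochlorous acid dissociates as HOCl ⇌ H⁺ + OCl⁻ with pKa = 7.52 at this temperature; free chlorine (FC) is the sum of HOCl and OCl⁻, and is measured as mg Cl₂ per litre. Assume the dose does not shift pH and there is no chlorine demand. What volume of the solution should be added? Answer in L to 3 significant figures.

12.9 L

Volume: 1280 m³ = 1,280,000 L.
[OCl⁻]/[HOCl] = 10^(pH − pKa) = 10^(7.68 − 7.52) = 1.445; fraction as HOCl = 1/(1 + 1.445) = 0.4089.
Free chlorine required for 0.67 ppm HOCl: 0.67 / 0.4089 = 1.638 ppm.
FC to add: 1.638 − 0.4 = 1.238 mg/L as Cl₂.
Cl₂ equivalent: 1.238 mg/L × 1,280,000 L = 1585 g.
Product at 10.3% available Cl: 1585 / 0.103 = 15,390 g.
Volume: 15,390 g ÷ 1.19 g/mL = 12,930 mL.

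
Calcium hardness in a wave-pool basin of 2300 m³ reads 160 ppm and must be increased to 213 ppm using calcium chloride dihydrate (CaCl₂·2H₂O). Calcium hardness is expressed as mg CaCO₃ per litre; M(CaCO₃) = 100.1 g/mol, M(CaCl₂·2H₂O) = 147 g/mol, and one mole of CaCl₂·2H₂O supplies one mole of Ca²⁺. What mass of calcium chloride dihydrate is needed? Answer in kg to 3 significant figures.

Volume: 2300 m³ = 2,300,000 L.
Hardness to add: (213 − 160) = 53 mg/L as CaCO₃ × 2,300,000 L = 121,900 g as CaCO₃.
Moles of Ca²⁺ (1 mol Ca²⁺ ≡ 1 mol CaCO₃): 121,900 / 100.1 g/mol = 1218 mol.
Mass of CaCl₂·2H₂O: 1218 × 147 = 179,000 g.

179 kg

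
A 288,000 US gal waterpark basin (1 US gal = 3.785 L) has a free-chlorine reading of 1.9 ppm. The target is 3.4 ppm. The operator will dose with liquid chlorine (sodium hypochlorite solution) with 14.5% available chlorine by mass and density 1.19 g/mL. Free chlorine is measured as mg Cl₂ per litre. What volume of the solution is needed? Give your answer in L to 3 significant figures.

Volume: 288,000 US gal × 3.785 L/gal = 1,090,080 L.
Chlorine deficit: 3.4 − 1.9 = 1.5 ppm = 1.5 mg/L as Cl₂.
Cl₂ equivalent needed: 1.5 mg/L × 1,090,080 L = 1,635,000 mg = 1635 g.
Product at 14.5% available chlorine: 1635 / 0.145 = 11,280 g.
Volume at density 1.19 g/mL: 11,280 g ÷ 1.19 g/mL = 9476 mL.

9.48 L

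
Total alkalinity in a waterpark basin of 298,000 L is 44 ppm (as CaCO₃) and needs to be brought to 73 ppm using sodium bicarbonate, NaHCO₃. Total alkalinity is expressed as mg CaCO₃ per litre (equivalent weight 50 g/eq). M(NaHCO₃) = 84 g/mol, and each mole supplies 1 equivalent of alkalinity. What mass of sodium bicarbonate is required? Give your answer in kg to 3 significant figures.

14.5 kg

Alkalinity to add: (73 − 44) = 29 mg/L as CaCO₃ × 298,000 L = 8642 g as CaCO₃.
Equivalents: 8642 g ÷ 50 g/eq = 172.8 eq.
NaHCO₃ supplies 1 eq per mole → 172.8 mol.
Mass: 172.8 mol × 84 g/mol = 14,520 g.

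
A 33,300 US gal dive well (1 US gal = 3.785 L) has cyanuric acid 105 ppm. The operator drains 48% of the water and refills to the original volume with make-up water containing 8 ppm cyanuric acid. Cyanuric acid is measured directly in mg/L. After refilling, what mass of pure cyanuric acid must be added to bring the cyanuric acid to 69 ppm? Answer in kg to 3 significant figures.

1.33 kg

Volume: 33,300 US gal × 3.785 L/gal = 126,040 L.
After draining 48% and refilling: 105 × 0.52 + 8 × 0.48 = 58.44 ppm.
Deficit to target: 69 − 58.44 = 10.56 mg/L.
Mass: 10.56 mg/L × 126,040 L = 1331 g cyanuric acid.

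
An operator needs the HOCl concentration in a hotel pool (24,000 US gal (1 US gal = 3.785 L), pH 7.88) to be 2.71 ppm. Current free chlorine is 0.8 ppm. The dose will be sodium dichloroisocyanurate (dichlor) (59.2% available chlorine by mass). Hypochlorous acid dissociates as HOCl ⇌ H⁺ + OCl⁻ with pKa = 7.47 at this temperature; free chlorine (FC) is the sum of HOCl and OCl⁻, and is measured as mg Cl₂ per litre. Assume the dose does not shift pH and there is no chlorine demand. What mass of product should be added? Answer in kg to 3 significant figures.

Volume: 24,000 US gal × 3.785 L/gal = 90,840 L.
[OCl⁻]/[HOCl] = 10^(pH − pKa) = 10^(7.88 − 7.47) = 2.57; fraction as HOCl = 1/(1 + 2.57) = 0.2801.
Free chlorine required for 2.71 ppm HOCl: 2.71 / 0.2801 = 9.676 ppm.
FC to add: 9.676 − 0.8 = 8.876 mg/L as Cl₂.
Cl₂ equivalent: 8.876 mg/L × 90,840 L = 806.3 g.
Product at 59.2% available Cl: 806.3 / 0.592 = 1362 g.

1.36 kg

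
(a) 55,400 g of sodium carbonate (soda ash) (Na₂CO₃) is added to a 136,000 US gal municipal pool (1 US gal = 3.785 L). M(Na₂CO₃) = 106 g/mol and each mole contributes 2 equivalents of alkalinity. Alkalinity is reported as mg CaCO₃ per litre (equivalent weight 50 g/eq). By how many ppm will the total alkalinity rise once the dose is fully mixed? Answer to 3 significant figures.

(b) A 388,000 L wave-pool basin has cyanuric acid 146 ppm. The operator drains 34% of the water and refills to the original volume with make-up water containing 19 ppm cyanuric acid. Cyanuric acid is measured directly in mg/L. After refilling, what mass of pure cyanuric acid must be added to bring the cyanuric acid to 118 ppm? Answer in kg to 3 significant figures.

(a) 102 ppm; (b) 5.89 kg

(a) Volume: 136,000 US gal × 3.785 L/gal = 514,760 L.
(a) Moles of Na₂CO₃: 55,400 g ÷ 106 g/mol = 522.6 mol → 1045 eq of alkalinity.
(a) As CaCO₃: 1045 eq × 50 g/eq = 52,260 g.
(a) Rise: 52,260 g / 514,760 L × 1000 = 101.5 mg/L.

(b) After draining 34% and refilling: 146 × 0.66 + 19 × 0.34 = 102.82 ppm.
(b) Deficit to target: 118 − 102.82 = 15.18 mg/L.
(b) Mass: 15.18 mg/L × 388,000 L = 5890 g cyanuric acid.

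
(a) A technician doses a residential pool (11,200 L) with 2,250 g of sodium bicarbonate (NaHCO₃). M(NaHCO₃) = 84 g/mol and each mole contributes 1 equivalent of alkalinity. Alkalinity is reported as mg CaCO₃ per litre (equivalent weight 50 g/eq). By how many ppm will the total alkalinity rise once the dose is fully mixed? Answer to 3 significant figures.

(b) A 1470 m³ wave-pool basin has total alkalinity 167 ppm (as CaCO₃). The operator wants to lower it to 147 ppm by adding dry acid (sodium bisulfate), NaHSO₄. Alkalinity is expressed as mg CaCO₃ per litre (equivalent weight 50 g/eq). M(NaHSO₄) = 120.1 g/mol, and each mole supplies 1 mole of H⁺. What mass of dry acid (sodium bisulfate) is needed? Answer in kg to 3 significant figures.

(a) 120 ppm; (b) 70.6 kg

(a) Moles of NaHCO₃: 2,250 g ÷ 84 g/mol = 26.79 mol → 26.79 eq of alkalinity.
(a) As CaCO₃: 26.79 eq × 50 g/eq = 1339 g.
(a) Rise: 1339 g / 11,200 L × 1000 = 119.6 mg/L.

(b) Volume: 1470 m³ = 1,470,000 L.
(b) Alkalinity to neutralize: (167 − 147) = 20 mg/L as CaCO₃ × 1,470,000 L = 29,400 g as CaCO₃.
(b) Equivalents of H⁺ required: 29,400 ÷ 50 g/eq = 588 eq = 588 mol NaHSO₄.
(b) Mass of NaHSO₄: 588 × 120.1 = 70,620 g.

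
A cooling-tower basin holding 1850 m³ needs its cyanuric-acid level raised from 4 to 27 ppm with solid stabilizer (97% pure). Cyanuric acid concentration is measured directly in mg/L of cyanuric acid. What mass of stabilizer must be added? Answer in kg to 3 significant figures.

43.9 kg

Volume: 1850 m³ = 1,850,000 L.
CYA to add: (27 − 4) = 23 mg/L × 1,850,000 L = 42,550 g cyanuric acid.
At 97% purity: 42,550 / 0.97 = 43,870 g product.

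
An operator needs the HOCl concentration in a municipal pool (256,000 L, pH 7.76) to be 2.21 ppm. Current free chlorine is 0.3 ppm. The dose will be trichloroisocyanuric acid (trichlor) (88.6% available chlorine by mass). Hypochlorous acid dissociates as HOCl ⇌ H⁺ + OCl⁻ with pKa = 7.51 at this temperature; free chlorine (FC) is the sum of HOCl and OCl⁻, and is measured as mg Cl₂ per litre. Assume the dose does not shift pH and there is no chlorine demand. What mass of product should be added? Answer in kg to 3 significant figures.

1.69 kg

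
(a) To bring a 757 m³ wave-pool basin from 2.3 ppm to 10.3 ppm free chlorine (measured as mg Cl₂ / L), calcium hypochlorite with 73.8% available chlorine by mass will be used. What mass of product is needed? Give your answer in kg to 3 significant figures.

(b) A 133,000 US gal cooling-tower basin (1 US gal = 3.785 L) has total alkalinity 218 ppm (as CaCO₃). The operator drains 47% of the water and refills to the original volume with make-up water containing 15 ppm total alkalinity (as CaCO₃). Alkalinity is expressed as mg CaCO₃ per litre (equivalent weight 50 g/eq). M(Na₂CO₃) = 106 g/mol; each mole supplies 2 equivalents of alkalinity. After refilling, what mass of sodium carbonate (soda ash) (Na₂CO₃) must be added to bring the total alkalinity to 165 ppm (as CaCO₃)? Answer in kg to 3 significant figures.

(a) Volume: 757 m³ = 757,000 L.
(a) Chlorine deficit: 10.3 − 2.3 = 8 ppm = 8 mg/L as Cl₂.
(a) Cl₂ equivalent needed: 8 mg/L × 757,000 L = 6,056,000 mg = 6056 g.
(a) Product at 73.8% available chlorine: 6056 / 0.738 = 8206 g.

(b) Volume: 133,000 US gal × 3.785 L/gal = 503,405 L.
(b) After draining 47% and refilling: 218 × 0.53 + 15 × 0.47 = 122.59 ppm.
(b) Deficit to target: 165 − 122.59 = 42.41 mg/L.
(b) As CaCO₃: 42.41 mg/L × 503,405 L = 21,350 g; ÷ 50 g/eq ÷ 2 = 213.5 mol Na₂CO₃.
(b) Mass: 213.5 × 106 = 22,630 g.

(a) 8.21 kg; (b) 22.6 kg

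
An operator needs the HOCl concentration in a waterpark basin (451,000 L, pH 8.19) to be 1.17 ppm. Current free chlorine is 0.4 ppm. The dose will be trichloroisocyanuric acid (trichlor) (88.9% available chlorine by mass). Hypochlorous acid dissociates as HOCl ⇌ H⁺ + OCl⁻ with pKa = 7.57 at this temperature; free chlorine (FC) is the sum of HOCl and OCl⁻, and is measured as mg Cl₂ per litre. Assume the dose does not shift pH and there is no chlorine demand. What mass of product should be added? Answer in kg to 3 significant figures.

[OCl⁻]/[HOCl] = 10^(pH − pKa) = 10^(8.19 − 7.57) = 4.169; fraction as HOCl = 1/(1 + 4.169) = 0.1935.
Free chlorine required for 1.17 ppm HOCl: 1.17 / 0.1935 = 6.047 ppm.
FC to add: 6.047 − 0.4 = 5.647 mg/L as Cl₂.
Cl₂ equivalent: 5.647 mg/L × 451,000 L = 2547 g.
Product at 88.9% available Cl: 2547 / 0.889 = 2865 g.

2.86 kg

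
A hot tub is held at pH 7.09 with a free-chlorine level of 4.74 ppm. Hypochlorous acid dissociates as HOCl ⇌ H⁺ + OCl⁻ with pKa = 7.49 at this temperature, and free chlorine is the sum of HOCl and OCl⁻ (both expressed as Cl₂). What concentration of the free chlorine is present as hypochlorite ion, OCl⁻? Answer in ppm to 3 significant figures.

[OCl⁻]/[HOCl] = 10^(pH − pKa) = 10^(7.09 − 7.49) = 10^-0.40 = 0.3981.
Fraction as HOCl = 1 / (1 + 0.3981) = 0.7153.
OCl⁻ = (1 − 0.7153) × 4.74 ppm = 1.35 ppm.

1.35 ppm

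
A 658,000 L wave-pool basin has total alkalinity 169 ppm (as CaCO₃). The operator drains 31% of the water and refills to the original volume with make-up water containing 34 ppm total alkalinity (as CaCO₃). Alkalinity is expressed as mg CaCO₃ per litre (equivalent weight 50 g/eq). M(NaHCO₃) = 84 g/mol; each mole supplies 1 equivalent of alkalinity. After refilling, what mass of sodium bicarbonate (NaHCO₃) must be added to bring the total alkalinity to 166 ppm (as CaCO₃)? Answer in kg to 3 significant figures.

42.9 kg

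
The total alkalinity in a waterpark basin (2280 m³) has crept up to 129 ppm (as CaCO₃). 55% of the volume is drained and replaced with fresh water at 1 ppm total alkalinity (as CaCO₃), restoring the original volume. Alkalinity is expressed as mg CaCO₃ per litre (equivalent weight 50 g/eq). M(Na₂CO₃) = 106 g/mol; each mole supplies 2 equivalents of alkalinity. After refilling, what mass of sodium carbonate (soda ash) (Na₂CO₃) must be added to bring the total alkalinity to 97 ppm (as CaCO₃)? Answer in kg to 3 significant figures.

92.8 kg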